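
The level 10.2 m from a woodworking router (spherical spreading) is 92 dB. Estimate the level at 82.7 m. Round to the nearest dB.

For a point source, L₂ = L₁ − 20·log₁₀(r₂/r₁).
L₂ = 92 − 20·log₁₀(82.7/10.2) = 92 − 18.178 = 73.82 dB.

74 dB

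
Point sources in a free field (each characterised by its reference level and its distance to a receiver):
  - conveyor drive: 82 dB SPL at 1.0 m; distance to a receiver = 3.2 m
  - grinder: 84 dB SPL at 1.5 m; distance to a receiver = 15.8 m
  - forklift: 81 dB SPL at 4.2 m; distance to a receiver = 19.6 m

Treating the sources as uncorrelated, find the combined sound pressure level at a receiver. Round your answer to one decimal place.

Propagate each source to the receiver with L = L_ref − 20·log₁₀(r/r_ref), then add intensities.
conveyor drive: 82 − 20·log₁₀(3.2/1.0) = 82 − 10.10 = 71.90 dB SPL.
grinder: 84 − 20·log₁₀(15.8/1.5) = 84 − 20.45 = 63.55 dB SPL.
forklift: 81 − 20·log₁₀(19.6/4.2) = 81 − 13.38 = 67.62 dB SPL.
Σ 10^(L/10) = 2.352e+07 → L_total = 10·log₁₀(2.352e+07) = 73.71 dB SPL.

73.7 dB SPL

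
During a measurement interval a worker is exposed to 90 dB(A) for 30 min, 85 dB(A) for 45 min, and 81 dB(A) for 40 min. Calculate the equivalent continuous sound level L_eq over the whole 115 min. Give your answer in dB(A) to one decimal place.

86.3 dB(A)

The energy average is taken in the linear domain: L_eq = 10·log₁₀[(Σ tᵢ·10^(Lᵢ/10))/T], T = 115 min.
Σ tᵢ·10^(Lᵢ/10) = 30·10^(90/10) + 45·10^(85/10) + 40·10^(81/10) = 4.927e+10.
L_eq = 10·log₁₀(4.927e+10/115) = 86.32 dB(A).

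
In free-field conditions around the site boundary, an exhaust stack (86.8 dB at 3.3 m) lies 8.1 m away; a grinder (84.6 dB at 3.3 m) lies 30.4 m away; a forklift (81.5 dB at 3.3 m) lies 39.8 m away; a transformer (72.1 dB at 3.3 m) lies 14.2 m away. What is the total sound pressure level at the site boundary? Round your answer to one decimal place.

79.3 dB

Propagate each source to the receiver with L = L_ref − 20·log₁₀(r/r_ref), then add intensities.
exhaust stack: 86.8 − 20·log₁₀(8.1/3.3) = 86.8 − 7.80 = 79.00 dB.
grinder: 84.6 − 20·log₁₀(30.4/3.3) = 84.6 − 19.29 = 65.31 dB.
forklift: 81.5 − 20·log₁₀(39.8/3.3) = 81.5 − 21.63 = 59.87 dB.
transformer: 72.1 − 20·log₁₀(14.2/3.3) = 72.1 − 12.68 = 59.42 dB.
Σ 10^(L/10) = 8.469e+07 → L_total = 10·log₁₀(8.469e+07) = 79.28 dB.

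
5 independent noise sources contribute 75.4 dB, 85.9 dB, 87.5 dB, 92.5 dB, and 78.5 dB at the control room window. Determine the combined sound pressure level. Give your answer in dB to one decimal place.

94.5 dB

For uncorrelated sources the intensities add, so convert each level to linear form, sum, and take 10·log₁₀ of the total.
Σ 10^(L/10) = 10^(75.4/10) + 10^(85.9/10) + 10^(87.5/10) + 10^(92.5/10) + 10^(78.5/10) = 2.835e+09.
L_total = 10·log₁₀(2.835e+09) = 94.53 dB.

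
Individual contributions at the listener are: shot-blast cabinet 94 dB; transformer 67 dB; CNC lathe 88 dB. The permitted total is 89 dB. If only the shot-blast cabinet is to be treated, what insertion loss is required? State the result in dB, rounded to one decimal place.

Fixed contribution from the other sources: Σ 10^(L/10) = 10^(67/10) + 10^(88/10) = 6.360e+08 (88.03 dB).
To meet 89 dB overall, the treated shot-blast cabinet may contribute at most 10^(89/10) − 6.360e+08 = 1.584e+08, i.e. 82.00 dB.
Required insertion loss = 94 − 82.00 = 12.00 dB.

12.0 dB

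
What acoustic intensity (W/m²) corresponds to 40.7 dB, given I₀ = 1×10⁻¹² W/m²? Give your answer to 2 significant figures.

1.2e-08 W/m²

I = I₀·10^(L/10) = 10⁻¹² × 10^(40.7/10) = 10^(-7.930).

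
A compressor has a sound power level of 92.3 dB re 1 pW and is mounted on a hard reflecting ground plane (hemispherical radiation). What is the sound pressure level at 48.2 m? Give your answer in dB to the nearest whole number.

51 dB

Free-field hemispherical radiation: L_p = L_w − 10·log₁₀(2π·r²), r = 48.2 m.
2π·r² = 1.46e+04 m², 10·log₁₀ of that is 41.643 dB.
L_p = 92.3 − 41.643 = 50.66 dB.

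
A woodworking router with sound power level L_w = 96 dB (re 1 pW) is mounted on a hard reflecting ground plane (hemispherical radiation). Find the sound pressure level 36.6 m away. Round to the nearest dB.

L_p = L_w − 10·log₁₀(2π·r²) with r = 36.6 m.
2π·r² = 8417 m², 10·log₁₀ of that is 39.251 dB.
L_p = 96 − 39.251 = 56.75 dB.

57 dB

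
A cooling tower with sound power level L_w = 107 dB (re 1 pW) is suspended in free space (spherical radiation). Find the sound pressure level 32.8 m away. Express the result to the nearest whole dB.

66 dB

L_p = L_w − 10·log₁₀(4π·r²) with r = 32.8 m.
4π·r² = 1.352e+04 m², 10·log₁₀ of that is 41.310 dB.
L_p = 107 − 41.310 = 65.69 dB.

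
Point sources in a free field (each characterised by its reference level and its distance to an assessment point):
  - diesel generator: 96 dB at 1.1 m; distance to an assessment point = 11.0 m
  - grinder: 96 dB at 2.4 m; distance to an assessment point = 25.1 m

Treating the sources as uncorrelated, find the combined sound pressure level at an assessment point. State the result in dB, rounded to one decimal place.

Propagate each source to the receiver with L = L_ref − 20·log₁₀(r/r_ref), then add intensities.
diesel generator: 96 − 20·log₁₀(11.0/1.1) = 96 − 20.00 = 76.00 dB.
grinder: 96 − 20·log₁₀(25.1/2.4) = 96 − 20.39 = 75.61 dB.
Σ 10^(L/10) = 7.621e+07 → L_total = 10·log₁₀(7.621e+07) = 78.82 dB.

78.8 dB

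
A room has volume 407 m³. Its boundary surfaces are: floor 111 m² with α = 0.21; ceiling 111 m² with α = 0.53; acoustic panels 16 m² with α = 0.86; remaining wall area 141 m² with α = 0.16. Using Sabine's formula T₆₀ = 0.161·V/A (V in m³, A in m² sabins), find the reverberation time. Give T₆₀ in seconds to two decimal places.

Summing Sᵢαᵢ: 111·0.21 + 111·0.53 + 16·0.86 + 141·0.16 = 118.46 m².
T₆₀ = 0.161·V/A = 0.161·407/118.46 = 0.553 s.

0.55 s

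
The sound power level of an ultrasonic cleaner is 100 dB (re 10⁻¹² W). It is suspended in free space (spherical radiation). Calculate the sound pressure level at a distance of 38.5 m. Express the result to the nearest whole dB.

The power spreads over a sphere of area 4π·r², so L_p = L_w − 10·log₁₀(4π·r²).
4π·r² = 1.863e+04 m², 10·log₁₀ of that is 42.701 dB.
L_p = 100 − 42.701 = 57.30 dB.

57 dB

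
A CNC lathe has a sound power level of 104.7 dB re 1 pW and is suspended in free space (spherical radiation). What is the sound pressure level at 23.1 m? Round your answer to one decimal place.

The power spreads over a sphere of area 4π·r², so L_p = L_w − 10·log₁₀(4π·r²).
4π·r² = 6706 m², 10·log₁₀ of that is 38.264 dB.
L_p = 104.7 − 38.264 = 66.44 dB.

66.4 dB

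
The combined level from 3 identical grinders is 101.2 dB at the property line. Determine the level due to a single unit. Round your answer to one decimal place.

Dividing the total intensity by 3 lowers the level by 10·log₁₀ 3 = 4.771 dB: L₁ = 101.2 − 4.771.

96.4 dB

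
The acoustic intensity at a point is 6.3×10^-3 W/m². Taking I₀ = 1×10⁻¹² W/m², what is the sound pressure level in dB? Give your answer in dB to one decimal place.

98.0 dB

Dividing by I₀ shifts the exponent by 12: I/I₀ = 6.3×10^9.
L = 10·(0.7993 + 9) = 97.99 dB.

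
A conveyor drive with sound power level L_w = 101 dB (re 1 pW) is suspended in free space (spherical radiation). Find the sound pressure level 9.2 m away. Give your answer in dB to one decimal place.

L_p = L_w − 10·log₁₀(4π·r²) with r = 9.2 m.
4π·r² = 1064 m², 10·log₁₀ of that is 30.268 dB.
L_p = 101 − 30.268 = 70.73 dB.

70.7 dB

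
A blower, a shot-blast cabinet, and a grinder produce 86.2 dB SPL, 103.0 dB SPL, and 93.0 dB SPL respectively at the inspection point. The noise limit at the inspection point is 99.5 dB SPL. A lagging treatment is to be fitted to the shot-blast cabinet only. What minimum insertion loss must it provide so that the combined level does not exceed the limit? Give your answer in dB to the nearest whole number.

Everything except the shot-blast cabinet sums to 10^(86.2/10) + 10^(93.0/10) = 2.412e+09 in linear terms, 93.82 dB SPL.
To meet 99.5 dB SPL overall, the treated shot-blast cabinet may contribute at most 10^(99.5/10) − 2.412e+09 = 6.500e+09, i.e. 98.13 dB SPL.
So the shot-blast cabinet must be reduced from 103.0 to 98.13 dB SPL: IL = 4.87 dB.

5 dB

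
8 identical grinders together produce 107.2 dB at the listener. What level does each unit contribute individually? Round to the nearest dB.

Dividing the total intensity by 8 lowers the level by 10·log₁₀ 8 = 9.031 dB: L₁ = 107.2 − 9.031.

98 dB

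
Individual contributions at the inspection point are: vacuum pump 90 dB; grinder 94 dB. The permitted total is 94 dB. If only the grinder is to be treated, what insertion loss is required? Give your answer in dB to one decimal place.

2.2 dB

Everything except the grinder sums to 10^(90/10) = 1.000e+09 in linear terms, 90.00 dB.
To meet 94 dB overall, the treated grinder may contribute at most 10^(94/10) − 1.000e+09 = 1.512e+09, i.e. 91.80 dB.
So the grinder must be reduced from 94 to 91.80 dB: IL = 2.20 dB.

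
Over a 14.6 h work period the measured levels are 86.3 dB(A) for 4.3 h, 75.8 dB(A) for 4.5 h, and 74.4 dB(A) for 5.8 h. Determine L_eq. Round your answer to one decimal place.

81.7 dB(A)

Weight each interval's intensity by its duration and average over T = 14.6 h:
Σ tᵢ·10^(Lᵢ/10) = 4.3·10^(86.3/10) + 4.5·10^(75.8/10) + 5.8·10^(74.4/10) = 2.165e+09.
L_eq = 10·log₁₀(2.165e+09/14.6) = 81.71 dB(A).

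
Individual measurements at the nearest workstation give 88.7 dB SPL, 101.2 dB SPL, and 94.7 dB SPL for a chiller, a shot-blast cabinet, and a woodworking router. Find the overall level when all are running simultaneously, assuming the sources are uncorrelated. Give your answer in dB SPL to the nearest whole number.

102 dB SPL

For uncorrelated sources the intensities add, so convert each level to linear form, sum, and take 10·log₁₀ of the total.
Σ 10^(L/10) = 10^(88.7/10) + 10^(101.2/10) + 10^(94.7/10) = 1.688e+10.
L_total = 10·log₁₀(1.688e+10) = 102.27 dB SPL.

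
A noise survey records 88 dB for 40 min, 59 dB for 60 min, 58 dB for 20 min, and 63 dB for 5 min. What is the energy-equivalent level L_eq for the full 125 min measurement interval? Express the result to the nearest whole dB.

The energy average is taken in the linear domain: L_eq = 10·log₁₀[(Σ tᵢ·10^(Lᵢ/10))/T], T = 125 min.
Σ tᵢ·10^(Lᵢ/10) = 40·10^(88/10) + 60·10^(59/10) + 20·10^(58/10) + 5·10^(63/10) = 2.531e+10.
L_eq = 10·log₁₀(2.531e+10/125) = 83.06 dB.

83 dB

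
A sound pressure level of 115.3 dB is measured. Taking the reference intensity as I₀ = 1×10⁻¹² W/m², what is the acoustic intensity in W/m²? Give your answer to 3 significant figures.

0.339 W/m²

I/I₀ = 10^(115.3/10) = 3.388e+11, so I = 3.388e+11 × 10⁻¹² W/m².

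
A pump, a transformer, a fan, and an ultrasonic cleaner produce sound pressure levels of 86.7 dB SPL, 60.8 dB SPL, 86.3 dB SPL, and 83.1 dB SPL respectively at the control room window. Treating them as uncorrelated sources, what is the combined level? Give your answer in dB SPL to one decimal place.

90.4 dB SPL

Incoherent sources combine by intensity addition: L_total = 10·log₁₀(Σ 10^(L_i/10)).
Σ 10^(L/10) = 10^(86.7/10) + 10^(60.8/10) + 10^(86.3/10) + 10^(83.1/10) = 1.100e+09.
L_total = 10·log₁₀(1.100e+09) = 90.41 dB SPL.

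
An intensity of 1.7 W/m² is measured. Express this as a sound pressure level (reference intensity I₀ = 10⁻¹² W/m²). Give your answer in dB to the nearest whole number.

L = 10·log₁₀(I/I₀) = 10·log₁₀(1.7/10⁻¹²) = 10·log₁₀(1.7×10^12).
L = 10·(0.2304 + 12) = 122.30 dB.

122 dB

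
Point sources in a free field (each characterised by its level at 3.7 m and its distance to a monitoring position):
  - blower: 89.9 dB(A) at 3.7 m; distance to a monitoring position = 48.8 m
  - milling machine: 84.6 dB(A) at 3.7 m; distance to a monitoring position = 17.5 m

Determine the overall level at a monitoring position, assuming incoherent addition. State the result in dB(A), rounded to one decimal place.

72.7 dB(A)

First find each source's level at the receiver (point-source: −20·log₁₀(r/r_ref)), then combine on an intensity basis.
blower: 89.9 − 20·log₁₀(48.8/3.7) = 89.9 − 22.40 = 67.50 dB(A).
milling machine: 84.6 − 20·log₁₀(17.5/3.7) = 84.6 − 13.50 = 71.10 dB(A).
Σ 10^(L/10) = 1.851e+07 → L_total = 10·log₁₀(1.851e+07) = 72.67 dB(A).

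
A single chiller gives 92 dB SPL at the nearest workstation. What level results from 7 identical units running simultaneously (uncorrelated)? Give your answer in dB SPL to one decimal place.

L_total = L₁ + 10·log₁₀ N for N identical incoherent sources.
L_total = 92 + 10·log₁₀(7) = 92 + 8.451 = 100.45 dB SPL.

100.5 dB SPL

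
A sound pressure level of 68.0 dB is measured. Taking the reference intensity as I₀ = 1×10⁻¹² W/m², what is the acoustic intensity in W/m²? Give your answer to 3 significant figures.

6.31e-06 W/m²

I/I₀ = 10^(68.0/10) = 6.31e+06, so I = 6.31e+06 × 10⁻¹² W/m².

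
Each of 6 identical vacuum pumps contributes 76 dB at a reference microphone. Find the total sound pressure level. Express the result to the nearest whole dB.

With 6 equal, uncorrelated contributions the intensity is 6× that of one unit, giving a rise of 10·log₁₀ 6.
L_total = 76 + 10·log₁₀(6) = 76 + 7.782 = 83.78 dB.

84 dB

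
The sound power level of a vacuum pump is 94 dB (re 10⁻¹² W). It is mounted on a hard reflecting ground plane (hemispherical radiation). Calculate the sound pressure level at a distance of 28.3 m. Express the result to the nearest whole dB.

L_p = L_w − 10·log₁₀(2π·r²) with r = 28.3 m.
2π·r² = 5032 m², 10·log₁₀ of that is 37.018 dB.
L_p = 94 − 37.018 = 56.98 dB.

57 dB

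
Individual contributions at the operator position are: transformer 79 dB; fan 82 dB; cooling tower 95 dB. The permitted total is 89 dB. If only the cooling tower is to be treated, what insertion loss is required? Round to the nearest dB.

8 dB

Fixed contribution from the other sources: Σ 10^(L/10) = 10^(79/10) + 10^(82/10) = 2.379e+08 (83.76 dB).
To meet 89 dB overall, the treated cooling tower may contribute at most 10^(89/10) − 2.379e+08 = 5.564e+08, i.e. 87.45 dB.
So the cooling tower must be reduced from 95 to 87.45 dB: IL = 7.55 dB.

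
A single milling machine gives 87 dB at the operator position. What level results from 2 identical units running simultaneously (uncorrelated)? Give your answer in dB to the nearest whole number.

90 dB

L_total = L₁ + 10·log₁₀ N for N identical incoherent sources.
L_total = 87 + 10·log₁₀(2) = 87 + 3.010 = 90.01 dB.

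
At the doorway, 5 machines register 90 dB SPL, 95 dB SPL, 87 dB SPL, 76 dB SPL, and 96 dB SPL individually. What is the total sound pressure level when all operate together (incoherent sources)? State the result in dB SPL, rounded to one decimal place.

For uncorrelated sources the intensities add, so convert each level to linear form, sum, and take 10·log₁₀ of the total.
Σ 10^(L/10) = 10^(90/10) + 10^(95/10) + 10^(87/10) + 10^(76/10) + 10^(96/10) = 8.684e+09.
L_total = 10·log₁₀(8.684e+09) = 99.39 dB SPL.

99.4 dB SPL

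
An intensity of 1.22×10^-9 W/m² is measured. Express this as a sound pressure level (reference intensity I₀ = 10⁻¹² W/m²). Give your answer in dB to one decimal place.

L = 10·log₁₀(I/I₀) = 10·log₁₀(1.22×10^-9/10⁻¹²) = 10·log₁₀(1.22×10^3).
L = 10·(0.0864 + 3) = 30.86 dB.

30.9 dB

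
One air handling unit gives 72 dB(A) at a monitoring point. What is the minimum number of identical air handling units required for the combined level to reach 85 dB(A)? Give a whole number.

20

The shortfall is 85 − 72 = 13.0 dB, and N units add 10·log₁₀ N, so need 10·log₁₀ N ≥ 13.0.
N ≥ 10^(13.0/10) = 19.953, so N = 20.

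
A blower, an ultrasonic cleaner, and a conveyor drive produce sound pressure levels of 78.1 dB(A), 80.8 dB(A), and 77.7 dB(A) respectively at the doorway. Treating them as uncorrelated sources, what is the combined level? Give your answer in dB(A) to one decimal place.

For uncorrelated sources the intensities add, so convert each level to linear form, sum, and take 10·log₁₀ of the total.
Σ 10^(L/10) = 10^(78.1/10) + 10^(80.8/10) + 10^(77.7/10) = 2.437e+08.
L_total = 10·log₁₀(2.437e+08) = 83.87 dB(A).

83.9 dB(A)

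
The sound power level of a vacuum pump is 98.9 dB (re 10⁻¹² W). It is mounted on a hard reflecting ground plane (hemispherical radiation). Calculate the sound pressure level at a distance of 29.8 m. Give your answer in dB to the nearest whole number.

Free-field hemispherical radiation: L_p = L_w − 10·log₁₀(2π·r²), r = 29.8 m.
2π·r² = 5580 m², 10·log₁₀ of that is 37.466 dB.
L_p = 98.9 − 37.466 = 61.43 dB.

61 dB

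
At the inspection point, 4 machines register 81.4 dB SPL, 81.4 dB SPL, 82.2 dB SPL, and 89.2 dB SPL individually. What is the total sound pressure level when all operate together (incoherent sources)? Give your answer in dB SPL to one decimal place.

Incoherent sources combine by intensity addition: L_total = 10·log₁₀(Σ 10^(L_i/10)).
Σ 10^(L/10) = 10^(81.4/10) + 10^(81.4/10) + 10^(82.2/10) + 10^(89.2/10) = 1.274e+09.
L_total = 10·log₁₀(1.274e+09) = 91.05 dB SPL.

91.1 dB SPL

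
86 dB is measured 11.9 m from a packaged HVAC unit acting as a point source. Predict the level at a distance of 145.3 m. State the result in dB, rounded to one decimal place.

Point-source attenuation: ΔL = 20·log₁₀(r₂/r₁) = 20·log₁₀(145.3/11.9) = 21.734 dB.
L₂ = 86 − 20·log₁₀(145.3/11.9) = 86 − 21.734 = 64.27 dB.

64.3 dB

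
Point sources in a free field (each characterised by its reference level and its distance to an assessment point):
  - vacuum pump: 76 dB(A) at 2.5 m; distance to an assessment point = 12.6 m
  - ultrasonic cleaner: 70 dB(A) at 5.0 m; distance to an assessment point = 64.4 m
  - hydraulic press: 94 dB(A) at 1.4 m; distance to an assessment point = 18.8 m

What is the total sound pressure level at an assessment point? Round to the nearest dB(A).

72 dB(A)

Propagate each source to the receiver with L = L_ref − 20·log₁₀(r/r_ref), then add intensities.
vacuum pump: 76 − 20·log₁₀(12.6/2.5) = 76 − 14.05 = 61.95 dB(A).
ultrasonic cleaner: 70 − 20·log₁₀(64.4/5.0) = 70 − 22.20 = 47.80 dB(A).
hydraulic press: 94 − 20·log₁₀(18.8/1.4) = 94 − 22.56 = 71.44 dB(A).
Σ 10^(L/10) = 1.556e+07 → L_total = 10·log₁₀(1.556e+07) = 71.92 dB(A).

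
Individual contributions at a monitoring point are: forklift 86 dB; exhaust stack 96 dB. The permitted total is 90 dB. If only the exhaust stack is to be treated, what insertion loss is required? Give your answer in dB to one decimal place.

8.2 dB

Everything except the exhaust stack sums to 10^(86/10) = 3.981e+08 in linear terms, 86.00 dB.
To meet 90 dB overall, the treated exhaust stack may contribute at most 10^(90/10) − 3.981e+08 = 6.019e+08, i.e. 87.80 dB.
So the exhaust stack must be reduced from 96 to 87.80 dB: IL = 8.20 dB.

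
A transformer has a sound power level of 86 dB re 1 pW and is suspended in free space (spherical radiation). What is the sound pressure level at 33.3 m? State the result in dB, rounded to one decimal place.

The power spreads over a sphere of area 4π·r², so L_p = L_w − 10·log₁₀(4π·r²).
4π·r² = 1.393e+04 m², 10·log₁₀ of that is 41.441 dB.
L_p = 86 − 41.441 = 44.56 dB.

44.6 dB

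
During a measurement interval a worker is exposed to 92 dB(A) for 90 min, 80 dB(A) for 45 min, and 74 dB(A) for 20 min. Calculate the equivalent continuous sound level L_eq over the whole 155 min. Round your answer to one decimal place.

89.8 dB(A)

L_eq = 10·log₁₀[(1/T)·Σ tᵢ·10^(Lᵢ/10)] with T = 155 min.
Σ tᵢ·10^(Lᵢ/10) = 90·10^(92/10) + 45·10^(80/10) + 20·10^(74/10) = 1.476e+11.
L_eq = 10·log₁₀(1.476e+11/155) = 89.79 dB(A).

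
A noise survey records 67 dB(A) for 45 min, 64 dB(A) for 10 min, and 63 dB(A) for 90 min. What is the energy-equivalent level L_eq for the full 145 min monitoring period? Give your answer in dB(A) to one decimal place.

64.7 dB(A)

The energy average is taken in the linear domain: L_eq = 10·log₁₀[(Σ tᵢ·10^(Lᵢ/10))/T], T = 145 min.
Σ tᵢ·10^(Lᵢ/10) = 45·10^(67/10) + 10·10^(64/10) + 90·10^(63/10) = 4.302e+08.
L_eq = 10·log₁₀(4.302e+08/145) = 64.72 dB(A).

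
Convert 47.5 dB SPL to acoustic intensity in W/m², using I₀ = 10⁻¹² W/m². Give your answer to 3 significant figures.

I/I₀ = 10^(47.5/10) = 5.623e+04, so I = 5.623e+04 × 10⁻¹² W/m².

5.62e-08 W/m²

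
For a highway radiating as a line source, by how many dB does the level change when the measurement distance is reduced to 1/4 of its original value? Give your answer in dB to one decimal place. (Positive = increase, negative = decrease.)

With cylindrical spreading the level changes by −10·log₁₀(r₂/r₁).
ΔL = −10·log₁₀(0.25) = +6.02 dB.

+6.0 dB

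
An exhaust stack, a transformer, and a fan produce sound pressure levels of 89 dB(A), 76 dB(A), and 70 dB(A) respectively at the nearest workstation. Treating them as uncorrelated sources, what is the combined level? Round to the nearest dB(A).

Incoherent sources combine by intensity addition: L_total = 10·log₁₀(Σ 10^(L_i/10)).
Σ 10^(L/10) = 10^(89/10) + 10^(76/10) + 10^(70/10) = 8.441e+08.
L_total = 10·log₁₀(8.441e+08) = 89.26 dB(A).

89 dB(A)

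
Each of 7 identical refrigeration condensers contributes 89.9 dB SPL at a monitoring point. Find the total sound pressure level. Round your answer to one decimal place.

98.4 dB SPL

L_total = L₁ + 10·log₁₀ N for N identical incoherent sources.
L_total = 89.9 + 10·log₁₀(7) = 89.9 + 8.451 = 98.35 dB SPL.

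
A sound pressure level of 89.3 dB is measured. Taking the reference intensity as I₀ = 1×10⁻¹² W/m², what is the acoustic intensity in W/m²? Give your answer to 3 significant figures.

0.000851 W/m²

I = I₀·10^(L/10) = 10⁻¹² × 10^(89.3/10) = 10^(-3.070).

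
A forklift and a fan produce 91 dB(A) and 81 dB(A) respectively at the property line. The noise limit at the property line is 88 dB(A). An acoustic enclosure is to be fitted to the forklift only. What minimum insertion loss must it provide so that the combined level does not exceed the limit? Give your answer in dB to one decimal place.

4.0 dB

The untreated sources together contribute 10^(81/10) = 1.259e+08, i.e. 81.00 dB(A).
To meet 88 dB(A) overall, the treated forklift may contribute at most 10^(88/10) − 1.259e+08 = 5.051e+08, i.e. 87.03 dB(A).
Required insertion loss = 91 − 87.03 = 3.97 dB.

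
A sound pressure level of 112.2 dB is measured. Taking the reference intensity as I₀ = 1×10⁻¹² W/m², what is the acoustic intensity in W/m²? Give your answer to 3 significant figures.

0.166 W/m²

L = 10·log₁₀(I/I₀) ⇒ I = I₀·10^(L/10) = 10⁻¹² × 10^11.22.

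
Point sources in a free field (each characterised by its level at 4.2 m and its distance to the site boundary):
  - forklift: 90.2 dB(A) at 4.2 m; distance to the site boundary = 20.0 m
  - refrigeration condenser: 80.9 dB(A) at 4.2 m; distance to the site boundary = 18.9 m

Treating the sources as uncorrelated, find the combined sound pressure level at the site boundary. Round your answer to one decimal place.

Propagate each source to the receiver with L = L_ref − 20·log₁₀(r/r_ref), then add intensities.
forklift: 90.2 − 20·log₁₀(20.0/4.2) = 90.2 − 13.56 = 76.64 dB(A).
refrigeration condenser: 80.9 − 20·log₁₀(18.9/4.2) = 80.9 − 13.06 = 67.84 dB(A).
Σ 10^(L/10) = 5.225e+07 → L_total = 10·log₁₀(5.225e+07) = 77.18 dB(A).

77.2 dB(A)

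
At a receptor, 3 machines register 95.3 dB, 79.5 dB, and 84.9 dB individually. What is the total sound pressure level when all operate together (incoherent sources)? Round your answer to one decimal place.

For uncorrelated sources the intensities add, so convert each level to linear form, sum, and take 10·log₁₀ of the total.
Σ 10^(L/10) = 10^(95.3/10) + 10^(79.5/10) + 10^(84.9/10) = 3.787e+09.
L_total = 10·log₁₀(3.787e+09) = 95.78 dB.

95.8 dB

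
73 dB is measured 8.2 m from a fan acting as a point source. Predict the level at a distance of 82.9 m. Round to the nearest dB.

53 dB

For a point source, L₂ = L₁ − 20·log₁₀(r₂/r₁).
L₂ = 73 − 20·log₁₀(82.9/8.2) = 73 − 20.095 = 52.91 dB.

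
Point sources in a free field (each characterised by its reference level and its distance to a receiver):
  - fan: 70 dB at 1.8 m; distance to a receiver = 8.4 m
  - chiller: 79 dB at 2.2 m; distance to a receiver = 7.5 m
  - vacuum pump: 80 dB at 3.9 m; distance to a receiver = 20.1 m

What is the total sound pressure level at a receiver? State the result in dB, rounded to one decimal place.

Apply inverse-square spreading to bring every level to the receiver, then sum 10^(L/10).
fan: 70 − 20·log₁₀(8.4/1.8) = 70 − 13.38 = 56.62 dB.
chiller: 79 − 20·log₁₀(7.5/2.2) = 79 − 10.65 = 68.35 dB.
vacuum pump: 80 − 20·log₁₀(20.1/3.9) = 80 − 14.24 = 65.76 dB.
Σ 10^(L/10) = 1.106e+07 → L_total = 10·log₁₀(1.106e+07) = 70.44 dB.

70.4 dB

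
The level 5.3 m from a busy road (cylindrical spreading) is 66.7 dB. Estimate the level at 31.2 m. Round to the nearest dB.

Cylindrical spreading from a line source gives a 10·log₁₀(r₂/r₁) drop.
L₂ = 66.7 − 10·log₁₀(31.2/5.3) = 66.7 − 7.699 = 59.00 dB.

59 dB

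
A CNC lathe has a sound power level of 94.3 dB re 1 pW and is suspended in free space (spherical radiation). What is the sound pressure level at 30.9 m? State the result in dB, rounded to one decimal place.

53.5 dB

The power spreads over a sphere of area 4π·r², so L_p = L_w − 10·log₁₀(4π·r²).
4π·r² = 1.2e+04 m², 10·log₁₀ of that is 40.791 dB.
L_p = 94.3 − 40.791 = 53.51 dB.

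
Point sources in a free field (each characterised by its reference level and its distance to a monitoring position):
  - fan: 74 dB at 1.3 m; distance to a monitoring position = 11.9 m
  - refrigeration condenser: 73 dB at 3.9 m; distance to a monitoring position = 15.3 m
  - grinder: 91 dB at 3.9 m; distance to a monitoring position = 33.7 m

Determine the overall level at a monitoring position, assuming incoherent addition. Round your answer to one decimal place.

72.7 dB

Propagate each source to the receiver with L = L_ref − 20·log₁₀(r/r_ref), then add intensities.
fan: 74 − 20·log₁₀(11.9/1.3) = 74 − 19.23 = 54.77 dB.
refrigeration condenser: 73 − 20·log₁₀(15.3/3.9) = 73 − 11.87 = 61.13 dB.
grinder: 91 − 20·log₁₀(33.7/3.9) = 91 − 18.73 = 72.27 dB.
Σ 10^(L/10) = 1.846e+07 → L_total = 10·log₁₀(1.846e+07) = 72.66 dB.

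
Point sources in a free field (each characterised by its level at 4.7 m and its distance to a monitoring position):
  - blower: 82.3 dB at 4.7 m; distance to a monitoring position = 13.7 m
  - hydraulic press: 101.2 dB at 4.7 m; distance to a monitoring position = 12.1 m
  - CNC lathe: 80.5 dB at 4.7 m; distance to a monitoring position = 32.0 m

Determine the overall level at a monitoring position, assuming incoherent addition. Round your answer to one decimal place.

First find each source's level at the receiver (point-source: −20·log₁₀(r/r_ref)), then combine on an intensity basis.
blower: 82.3 − 20·log₁₀(13.7/4.7) = 82.3 − 9.29 = 73.01 dB.
hydraulic press: 101.2 − 20·log₁₀(12.1/4.7) = 101.2 − 8.21 = 92.99 dB.
CNC lathe: 80.5 − 20·log₁₀(32.0/4.7) = 80.5 − 16.66 = 63.84 dB.
Σ 10^(L/10) = 2.011e+09 → L_total = 10·log₁₀(2.011e+09) = 93.03 dB.

93.0 dB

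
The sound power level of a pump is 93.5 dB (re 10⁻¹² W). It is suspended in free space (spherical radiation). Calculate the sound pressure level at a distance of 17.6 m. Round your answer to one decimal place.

Free-field spherical radiation: L_p = L_w − 10·log₁₀(4π·r²), r = 17.6 m.
4π·r² = 3893 m², 10·log₁₀ of that is 35.902 dB.
L_p = 93.5 − 35.902 = 57.60 dB.

57.6 dB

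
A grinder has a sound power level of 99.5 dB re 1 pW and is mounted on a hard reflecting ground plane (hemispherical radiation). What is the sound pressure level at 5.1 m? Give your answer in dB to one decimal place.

The power spreads over a hemisphere of area 2π·r², so L_p = L_w − 10·log₁₀(2π·r²).
2π·r² = 163.4 m², 10·log₁₀ of that is 22.133 dB.
L_p = 99.5 − 22.133 = 77.37 dB.

77.4 dB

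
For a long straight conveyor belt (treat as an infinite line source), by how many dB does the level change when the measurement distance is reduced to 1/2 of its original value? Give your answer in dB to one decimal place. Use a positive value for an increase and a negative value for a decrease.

+3.0 dB

Line-source spreading: ΔL = −10·log₁₀(r₂/r₁).
ΔL = −10·log₁₀(0.5) = +3.01 dB.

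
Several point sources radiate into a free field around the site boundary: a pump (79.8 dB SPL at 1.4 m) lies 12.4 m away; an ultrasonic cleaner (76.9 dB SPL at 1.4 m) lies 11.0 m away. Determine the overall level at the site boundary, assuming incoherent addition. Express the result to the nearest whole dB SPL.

Propagate each source to the receiver with L = L_ref − 20·log₁₀(r/r_ref), then add intensities.
pump: 79.8 − 20·log₁₀(12.4/1.4) = 79.8 − 18.95 = 60.85 dB SPL.
ultrasonic cleaner: 76.9 − 20·log₁₀(11.0/1.4) = 76.9 − 17.91 = 58.99 dB SPL.
Σ 10^(L/10) = 2.011e+06 → L_total = 10·log₁₀(2.011e+06) = 63.03 dB SPL.

63 dB SPL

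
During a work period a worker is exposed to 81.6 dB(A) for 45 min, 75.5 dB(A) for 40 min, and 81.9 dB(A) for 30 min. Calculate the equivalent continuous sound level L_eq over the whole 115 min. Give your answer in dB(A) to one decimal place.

Weight each interval's intensity by its duration and average over T = 115 min:
Σ tᵢ·10^(Lᵢ/10) = 45·10^(81.6/10) + 40·10^(75.5/10) + 30·10^(81.9/10) = 1.257e+10.
L_eq = 10·log₁₀(1.257e+10/115) = 80.39 dB(A).

80.4 dB(A)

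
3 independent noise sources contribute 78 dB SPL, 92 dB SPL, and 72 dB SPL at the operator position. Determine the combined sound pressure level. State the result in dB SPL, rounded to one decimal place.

Incoherent sources combine by intensity addition: L_total = 10·log₁₀(Σ 10^(L_i/10)).
Σ 10^(L/10) = 10^(78/10) + 10^(92/10) + 10^(72/10) = 1.664e+09.
L_total = 10·log₁₀(1.664e+09) = 92.21 dB SPL.

92.2 dB SPL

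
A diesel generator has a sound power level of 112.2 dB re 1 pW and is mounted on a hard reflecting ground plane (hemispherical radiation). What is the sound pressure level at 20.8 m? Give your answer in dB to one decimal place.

The power spreads over a hemisphere of area 2π·r², so L_p = L_w − 10·log₁₀(2π·r²).
2π·r² = 2718 m², 10·log₁₀ of that is 34.343 dB.
L_p = 112.2 − 34.343 = 77.86 dB.

77.9 dB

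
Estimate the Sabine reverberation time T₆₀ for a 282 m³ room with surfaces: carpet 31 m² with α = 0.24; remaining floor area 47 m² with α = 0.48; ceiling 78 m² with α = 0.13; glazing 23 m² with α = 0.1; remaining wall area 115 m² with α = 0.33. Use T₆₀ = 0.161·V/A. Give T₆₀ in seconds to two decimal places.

Summing Sᵢαᵢ: 31·0.24 + 47·0.48 + 78·0.13 + 23·0.1 + 115·0.33 = 80.39 m².
T₆₀ = 0.161·V/A = 0.161·282/80.39 = 0.565 s.

0.56 s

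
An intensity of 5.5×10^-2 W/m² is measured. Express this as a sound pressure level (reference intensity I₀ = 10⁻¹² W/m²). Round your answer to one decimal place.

L = 10·log₁₀(I/I₀) = 10·log₁₀(5.5×10^-2/10⁻¹²) = 10·log₁₀(5.5×10^10).
L = 10·(0.7404 + 10) = 107.40 dB.

107.4 dB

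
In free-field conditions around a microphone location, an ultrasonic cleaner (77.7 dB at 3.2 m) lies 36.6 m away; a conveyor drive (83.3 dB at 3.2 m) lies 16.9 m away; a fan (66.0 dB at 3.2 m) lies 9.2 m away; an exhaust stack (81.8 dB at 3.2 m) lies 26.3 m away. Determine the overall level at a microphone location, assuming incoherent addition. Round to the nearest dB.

Propagate each source to the receiver with L = L_ref − 20·log₁₀(r/r_ref), then add intensities.
ultrasonic cleaner: 77.7 − 20·log₁₀(36.6/3.2) = 77.7 − 21.17 = 56.53 dB.
conveyor drive: 83.3 − 20·log₁₀(16.9/3.2) = 83.3 − 14.45 = 68.85 dB.
fan: 66.0 − 20·log₁₀(9.2/3.2) = 66.0 − 9.17 = 56.83 dB.
exhaust stack: 81.8 − 20·log₁₀(26.3/3.2) = 81.8 − 18.30 = 63.50 dB.
Σ 10^(L/10) = 1.084e+07 → L_total = 10·log₁₀(1.084e+07) = 70.35 dB.

70 dB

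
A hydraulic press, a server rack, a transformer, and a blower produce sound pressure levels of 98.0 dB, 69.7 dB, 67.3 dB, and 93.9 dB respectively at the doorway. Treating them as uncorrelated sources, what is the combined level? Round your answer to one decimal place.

99.4 dB

For uncorrelated sources the intensities add, so convert each level to linear form, sum, and take 10·log₁₀ of the total.
Σ 10^(L/10) = 10^(98.0/10) + 10^(69.7/10) + 10^(67.3/10) + 10^(93.9/10) = 8.779e+09.
L_total = 10·log₁₀(8.779e+09) = 99.43 dB.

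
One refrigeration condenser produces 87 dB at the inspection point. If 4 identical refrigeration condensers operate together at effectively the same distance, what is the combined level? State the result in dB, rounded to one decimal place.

93.0 dB

N identical incoherent sources raise the level by 10·log₁₀ N.
L_total = 87 + 10·log₁₀(4) = 87 + 6.021 = 93.02 dB.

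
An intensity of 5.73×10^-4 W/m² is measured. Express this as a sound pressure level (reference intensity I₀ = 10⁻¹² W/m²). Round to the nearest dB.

88 dB

I/I₀ = 5.73×10^-4/10⁻¹² = 5.73×10^8, and L = 10·log₁₀(I/I₀).
L = 10·(0.7582 + 8) = 87.58 dB.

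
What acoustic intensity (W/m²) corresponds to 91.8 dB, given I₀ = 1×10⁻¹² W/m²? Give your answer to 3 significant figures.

I = I₀·10^(L/10) = 10⁻¹² × 10^(91.8/10) = 10^(-2.820).

0.00151 W/m²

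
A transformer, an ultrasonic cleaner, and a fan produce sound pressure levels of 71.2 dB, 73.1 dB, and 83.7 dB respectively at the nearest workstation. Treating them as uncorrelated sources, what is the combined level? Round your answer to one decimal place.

84.3 dB

For uncorrelated sources the intensities add, so convert each level to linear form, sum, and take 10·log₁₀ of the total.
Σ 10^(L/10) = 10^(71.2/10) + 10^(73.1/10) + 10^(83.7/10) = 2.680e+08.
L_total = 10·log₁₀(2.680e+08) = 84.28 dB.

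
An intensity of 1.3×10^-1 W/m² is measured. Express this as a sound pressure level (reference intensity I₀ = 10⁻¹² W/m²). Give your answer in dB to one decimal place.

111.1 dB

I/I₀ = 1.3×10^-1/10⁻¹² = 1.3×10^11, and L = 10·log₁₀(I/I₀).
L = 10·(0.1139 + 11) = 111.14 dB.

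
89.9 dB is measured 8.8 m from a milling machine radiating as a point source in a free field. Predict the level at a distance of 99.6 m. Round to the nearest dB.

69 dB

Spherical spreading from a point source gives a 20·log₁₀(r₂/r₁) drop.
L₂ = 89.9 − 20·log₁₀(99.6/8.8) = 89.9 − 21.076 = 68.82 dB.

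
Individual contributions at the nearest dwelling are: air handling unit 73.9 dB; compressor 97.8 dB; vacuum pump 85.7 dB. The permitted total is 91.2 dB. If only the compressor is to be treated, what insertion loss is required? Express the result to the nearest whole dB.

The untreated sources together contribute 10^(73.9/10) + 10^(85.7/10) = 3.961e+08, i.e. 85.98 dB.
The limit corresponds to 10^(91.2/10) = 1.318e+09; subtracting the fixed part leaves 9.222e+08 for the compressor, i.e. 89.65 dB.
Required insertion loss = 97.8 − 89.65 = 8.15 dB.

8 dB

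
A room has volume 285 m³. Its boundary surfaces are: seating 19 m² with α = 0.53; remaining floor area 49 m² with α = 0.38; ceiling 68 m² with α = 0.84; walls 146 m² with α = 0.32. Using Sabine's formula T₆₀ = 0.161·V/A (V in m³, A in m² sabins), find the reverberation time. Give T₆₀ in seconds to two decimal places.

0.35 s

A = Σ Sᵢαᵢ = 19·0.53 + 49·0.38 + 68·0.84 + 146·0.32 = 132.53 m².
T₆₀ = 0.161·V/A = 0.161·285/132.53 = 0.346 s.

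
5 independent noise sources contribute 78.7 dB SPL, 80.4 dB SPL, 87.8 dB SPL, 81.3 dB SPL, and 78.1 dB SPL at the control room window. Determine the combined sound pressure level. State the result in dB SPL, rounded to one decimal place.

Incoherent sources combine by intensity addition: L_total = 10·log₁₀(Σ 10^(L_i/10)).
Σ 10^(L/10) = 10^(78.7/10) + 10^(80.4/10) + 10^(87.8/10) + 10^(81.3/10) + 10^(78.1/10) = 9.858e+08.
L_total = 10·log₁₀(9.858e+08) = 89.94 dB SPL.

89.9 dB SPL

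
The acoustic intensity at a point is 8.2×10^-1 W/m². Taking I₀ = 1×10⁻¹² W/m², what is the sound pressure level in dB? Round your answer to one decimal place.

119.1 dB

Dividing by I₀ shifts the exponent by 12: I/I₀ = 8.2×10^11.
L = 10·(0.9138 + 11) = 119.14 dB.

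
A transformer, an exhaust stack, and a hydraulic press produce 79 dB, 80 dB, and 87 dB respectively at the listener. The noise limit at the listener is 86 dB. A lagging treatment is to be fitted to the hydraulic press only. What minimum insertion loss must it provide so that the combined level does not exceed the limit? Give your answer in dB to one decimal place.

3.6 dB

Everything except the hydraulic press sums to 10^(79/10) + 10^(80/10) = 1.794e+08 in linear terms, 82.54 dB.
The limit corresponds to 10^(86/10) = 3.981e+08; subtracting the fixed part leaves 2.187e+08 for the hydraulic press, i.e. 83.40 dB.
So the hydraulic press must be reduced from 87 to 83.40 dB: IL = 3.60 dB.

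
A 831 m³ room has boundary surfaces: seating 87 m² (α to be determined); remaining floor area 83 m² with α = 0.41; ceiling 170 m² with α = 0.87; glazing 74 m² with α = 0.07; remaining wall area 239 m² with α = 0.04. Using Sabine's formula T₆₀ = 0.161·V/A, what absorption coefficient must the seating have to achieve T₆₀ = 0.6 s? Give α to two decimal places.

0.30

From T₆₀ = 0.161·V/A, the target T₆₀ = 0.6 s needs A = 0.161·831/0.6 = 222.99 m².
Absorption from the other surfaces = 83·0.41 + 170·0.87 + 74·0.07 + 239·0.04 = 196.67 m², so the seating must supply 26.31 m² over 87 m².
α = 26.31/87 = 0.302.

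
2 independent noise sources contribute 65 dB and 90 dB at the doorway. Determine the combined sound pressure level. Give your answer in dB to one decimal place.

90.0 dB

For uncorrelated sources the intensities add, so convert each level to linear form, sum, and take 10·log₁₀ of the total.
Σ 10^(L/10) = 10^(65/10) + 10^(90/10) = 1.003e+09.
L_total = 10·log₁₀(1.003e+09) = 90.01 dB.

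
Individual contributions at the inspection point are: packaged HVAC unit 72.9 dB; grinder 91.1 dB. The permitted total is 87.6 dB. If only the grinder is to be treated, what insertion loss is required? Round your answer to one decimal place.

3.6 dB

Fixed contribution from the other source: Σ 10^(L/10) = 10^(72.9/10) = 1.950e+07 (72.90 dB).
The limit corresponds to 10^(87.6/10) = 5.754e+08; subtracting the fixed part leaves 5.559e+08 for the grinder, i.e. 87.45 dB.
So the grinder must be reduced from 91.1 to 87.45 dB: IL = 3.65 dB.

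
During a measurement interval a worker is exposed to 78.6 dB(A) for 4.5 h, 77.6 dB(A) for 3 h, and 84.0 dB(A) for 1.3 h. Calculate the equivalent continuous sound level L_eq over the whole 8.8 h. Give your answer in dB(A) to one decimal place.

79.7 dB(A)

L_eq = 10·log₁₀[(1/T)·Σ tᵢ·10^(Lᵢ/10)] with T = 8.8 h.
Σ tᵢ·10^(Lᵢ/10) = 4.5·10^(78.6/10) + 3·10^(77.6/10) + 1.3·10^(84.0/10) = 8.252e+08.
L_eq = 10·log₁₀(8.252e+08/8.8) = 79.72 dB(A).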